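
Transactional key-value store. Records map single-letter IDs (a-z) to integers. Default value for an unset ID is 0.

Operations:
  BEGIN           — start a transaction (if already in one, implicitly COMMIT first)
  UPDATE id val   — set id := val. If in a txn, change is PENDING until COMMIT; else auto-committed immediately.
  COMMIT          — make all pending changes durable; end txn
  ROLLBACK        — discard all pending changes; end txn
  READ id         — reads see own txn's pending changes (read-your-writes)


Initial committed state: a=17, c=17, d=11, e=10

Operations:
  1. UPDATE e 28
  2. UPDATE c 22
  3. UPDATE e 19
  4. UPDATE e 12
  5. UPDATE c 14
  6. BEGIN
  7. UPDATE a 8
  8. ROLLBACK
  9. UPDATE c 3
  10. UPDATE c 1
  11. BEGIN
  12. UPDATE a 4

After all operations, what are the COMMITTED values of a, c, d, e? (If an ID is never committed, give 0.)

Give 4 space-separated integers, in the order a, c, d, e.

Initial committed: {a=17, c=17, d=11, e=10}
Op 1: UPDATE e=28 (auto-commit; committed e=28)
Op 2: UPDATE c=22 (auto-commit; committed c=22)
Op 3: UPDATE e=19 (auto-commit; committed e=19)
Op 4: UPDATE e=12 (auto-commit; committed e=12)
Op 5: UPDATE c=14 (auto-commit; committed c=14)
Op 6: BEGIN: in_txn=True, pending={}
Op 7: UPDATE a=8 (pending; pending now {a=8})
Op 8: ROLLBACK: discarded pending ['a']; in_txn=False
Op 9: UPDATE c=3 (auto-commit; committed c=3)
Op 10: UPDATE c=1 (auto-commit; committed c=1)
Op 11: BEGIN: in_txn=True, pending={}
Op 12: UPDATE a=4 (pending; pending now {a=4})
Final committed: {a=17, c=1, d=11, e=12}

Answer: 17 1 11 12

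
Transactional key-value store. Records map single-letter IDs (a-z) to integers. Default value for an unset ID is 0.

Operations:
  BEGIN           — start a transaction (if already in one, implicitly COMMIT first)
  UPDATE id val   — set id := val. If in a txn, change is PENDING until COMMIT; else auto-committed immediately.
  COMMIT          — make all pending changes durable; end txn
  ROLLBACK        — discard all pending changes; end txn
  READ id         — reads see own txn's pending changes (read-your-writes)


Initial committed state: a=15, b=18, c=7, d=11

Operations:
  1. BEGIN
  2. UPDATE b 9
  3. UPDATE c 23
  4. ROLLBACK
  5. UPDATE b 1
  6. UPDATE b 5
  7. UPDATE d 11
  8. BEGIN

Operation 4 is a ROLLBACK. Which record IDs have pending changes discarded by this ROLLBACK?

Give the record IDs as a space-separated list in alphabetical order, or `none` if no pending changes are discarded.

Initial committed: {a=15, b=18, c=7, d=11}
Op 1: BEGIN: in_txn=True, pending={}
Op 2: UPDATE b=9 (pending; pending now {b=9})
Op 3: UPDATE c=23 (pending; pending now {b=9, c=23})
Op 4: ROLLBACK: discarded pending ['b', 'c']; in_txn=False
Op 5: UPDATE b=1 (auto-commit; committed b=1)
Op 6: UPDATE b=5 (auto-commit; committed b=5)
Op 7: UPDATE d=11 (auto-commit; committed d=11)
Op 8: BEGIN: in_txn=True, pending={}
ROLLBACK at op 4 discards: ['b', 'c']

Answer: b c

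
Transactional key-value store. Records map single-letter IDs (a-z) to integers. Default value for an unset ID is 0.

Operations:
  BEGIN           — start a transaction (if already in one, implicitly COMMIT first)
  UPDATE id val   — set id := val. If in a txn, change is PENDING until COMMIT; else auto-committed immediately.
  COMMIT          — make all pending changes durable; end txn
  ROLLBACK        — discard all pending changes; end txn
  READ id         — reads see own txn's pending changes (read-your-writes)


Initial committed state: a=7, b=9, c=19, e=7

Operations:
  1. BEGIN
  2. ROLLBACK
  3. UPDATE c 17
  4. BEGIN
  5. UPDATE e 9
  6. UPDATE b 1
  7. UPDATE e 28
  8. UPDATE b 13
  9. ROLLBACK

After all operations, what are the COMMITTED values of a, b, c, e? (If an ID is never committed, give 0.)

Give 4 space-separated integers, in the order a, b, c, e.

Initial committed: {a=7, b=9, c=19, e=7}
Op 1: BEGIN: in_txn=True, pending={}
Op 2: ROLLBACK: discarded pending []; in_txn=False
Op 3: UPDATE c=17 (auto-commit; committed c=17)
Op 4: BEGIN: in_txn=True, pending={}
Op 5: UPDATE e=9 (pending; pending now {e=9})
Op 6: UPDATE b=1 (pending; pending now {b=1, e=9})
Op 7: UPDATE e=28 (pending; pending now {b=1, e=28})
Op 8: UPDATE b=13 (pending; pending now {b=13, e=28})
Op 9: ROLLBACK: discarded pending ['b', 'e']; in_txn=False
Final committed: {a=7, b=9, c=17, e=7}

Answer: 7 9 17 7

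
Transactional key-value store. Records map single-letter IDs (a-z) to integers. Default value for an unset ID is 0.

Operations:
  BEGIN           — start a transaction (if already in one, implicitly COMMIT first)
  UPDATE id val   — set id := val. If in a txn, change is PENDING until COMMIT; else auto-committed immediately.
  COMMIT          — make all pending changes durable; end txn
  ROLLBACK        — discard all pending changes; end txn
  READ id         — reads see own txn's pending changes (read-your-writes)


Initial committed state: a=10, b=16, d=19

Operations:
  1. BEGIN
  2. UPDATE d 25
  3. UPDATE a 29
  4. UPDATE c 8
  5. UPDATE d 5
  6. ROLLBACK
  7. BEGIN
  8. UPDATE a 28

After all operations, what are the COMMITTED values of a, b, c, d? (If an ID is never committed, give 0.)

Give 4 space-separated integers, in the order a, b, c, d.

Initial committed: {a=10, b=16, d=19}
Op 1: BEGIN: in_txn=True, pending={}
Op 2: UPDATE d=25 (pending; pending now {d=25})
Op 3: UPDATE a=29 (pending; pending now {a=29, d=25})
Op 4: UPDATE c=8 (pending; pending now {a=29, c=8, d=25})
Op 5: UPDATE d=5 (pending; pending now {a=29, c=8, d=5})
Op 6: ROLLBACK: discarded pending ['a', 'c', 'd']; in_txn=False
Op 7: BEGIN: in_txn=True, pending={}
Op 8: UPDATE a=28 (pending; pending now {a=28})
Final committed: {a=10, b=16, d=19}

Answer: 10 16 0 19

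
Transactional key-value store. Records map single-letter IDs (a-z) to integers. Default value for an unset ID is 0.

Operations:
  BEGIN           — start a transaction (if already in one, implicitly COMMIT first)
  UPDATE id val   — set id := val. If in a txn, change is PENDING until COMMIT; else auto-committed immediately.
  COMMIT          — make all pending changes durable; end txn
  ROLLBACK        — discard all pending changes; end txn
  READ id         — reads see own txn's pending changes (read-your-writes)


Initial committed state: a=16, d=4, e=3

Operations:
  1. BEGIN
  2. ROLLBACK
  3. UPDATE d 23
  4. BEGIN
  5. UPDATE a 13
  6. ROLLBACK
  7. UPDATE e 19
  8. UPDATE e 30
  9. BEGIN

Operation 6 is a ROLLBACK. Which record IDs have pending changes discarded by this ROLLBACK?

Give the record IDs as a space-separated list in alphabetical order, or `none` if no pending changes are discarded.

Answer: a

Derivation:
Initial committed: {a=16, d=4, e=3}
Op 1: BEGIN: in_txn=True, pending={}
Op 2: ROLLBACK: discarded pending []; in_txn=False
Op 3: UPDATE d=23 (auto-commit; committed d=23)
Op 4: BEGIN: in_txn=True, pending={}
Op 5: UPDATE a=13 (pending; pending now {a=13})
Op 6: ROLLBACK: discarded pending ['a']; in_txn=False
Op 7: UPDATE e=19 (auto-commit; committed e=19)
Op 8: UPDATE e=30 (auto-commit; committed e=30)
Op 9: BEGIN: in_txn=True, pending={}
ROLLBACK at op 6 discards: ['a']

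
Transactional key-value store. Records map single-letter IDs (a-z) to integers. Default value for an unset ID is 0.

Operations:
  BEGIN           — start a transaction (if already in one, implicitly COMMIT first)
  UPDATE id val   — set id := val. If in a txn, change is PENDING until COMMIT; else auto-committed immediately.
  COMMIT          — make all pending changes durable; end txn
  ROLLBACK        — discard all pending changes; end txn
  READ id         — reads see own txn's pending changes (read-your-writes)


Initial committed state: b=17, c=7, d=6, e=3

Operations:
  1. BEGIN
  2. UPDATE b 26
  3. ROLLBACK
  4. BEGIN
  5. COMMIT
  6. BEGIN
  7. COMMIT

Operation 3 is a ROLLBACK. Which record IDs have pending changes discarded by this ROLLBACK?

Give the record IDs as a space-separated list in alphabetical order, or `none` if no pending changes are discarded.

Answer: b

Derivation:
Initial committed: {b=17, c=7, d=6, e=3}
Op 1: BEGIN: in_txn=True, pending={}
Op 2: UPDATE b=26 (pending; pending now {b=26})
Op 3: ROLLBACK: discarded pending ['b']; in_txn=False
Op 4: BEGIN: in_txn=True, pending={}
Op 5: COMMIT: merged [] into committed; committed now {b=17, c=7, d=6, e=3}
Op 6: BEGIN: in_txn=True, pending={}
Op 7: COMMIT: merged [] into committed; committed now {b=17, c=7, d=6, e=3}
ROLLBACK at op 3 discards: ['b']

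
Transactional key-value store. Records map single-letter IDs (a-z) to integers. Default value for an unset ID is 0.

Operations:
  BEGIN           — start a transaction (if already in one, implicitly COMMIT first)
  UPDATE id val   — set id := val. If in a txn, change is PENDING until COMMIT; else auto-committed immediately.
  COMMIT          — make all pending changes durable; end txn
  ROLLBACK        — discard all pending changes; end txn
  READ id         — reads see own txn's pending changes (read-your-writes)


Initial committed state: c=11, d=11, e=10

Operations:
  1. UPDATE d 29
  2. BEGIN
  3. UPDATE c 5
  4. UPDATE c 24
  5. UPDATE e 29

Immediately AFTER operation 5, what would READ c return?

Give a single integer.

Initial committed: {c=11, d=11, e=10}
Op 1: UPDATE d=29 (auto-commit; committed d=29)
Op 2: BEGIN: in_txn=True, pending={}
Op 3: UPDATE c=5 (pending; pending now {c=5})
Op 4: UPDATE c=24 (pending; pending now {c=24})
Op 5: UPDATE e=29 (pending; pending now {c=24, e=29})
After op 5: visible(c) = 24 (pending={c=24, e=29}, committed={c=11, d=29, e=10})

Answer: 24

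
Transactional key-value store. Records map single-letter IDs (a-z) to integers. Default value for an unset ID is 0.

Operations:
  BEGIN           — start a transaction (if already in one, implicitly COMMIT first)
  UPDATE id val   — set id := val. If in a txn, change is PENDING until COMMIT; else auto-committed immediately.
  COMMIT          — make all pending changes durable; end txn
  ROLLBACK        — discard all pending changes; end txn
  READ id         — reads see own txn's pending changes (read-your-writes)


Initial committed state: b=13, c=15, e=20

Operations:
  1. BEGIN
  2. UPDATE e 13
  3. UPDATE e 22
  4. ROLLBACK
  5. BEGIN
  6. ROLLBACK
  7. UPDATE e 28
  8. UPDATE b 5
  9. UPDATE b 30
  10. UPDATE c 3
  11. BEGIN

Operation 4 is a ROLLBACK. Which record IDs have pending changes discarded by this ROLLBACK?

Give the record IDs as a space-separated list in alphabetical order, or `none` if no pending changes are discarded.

Answer: e

Derivation:
Initial committed: {b=13, c=15, e=20}
Op 1: BEGIN: in_txn=True, pending={}
Op 2: UPDATE e=13 (pending; pending now {e=13})
Op 3: UPDATE e=22 (pending; pending now {e=22})
Op 4: ROLLBACK: discarded pending ['e']; in_txn=False
Op 5: BEGIN: in_txn=True, pending={}
Op 6: ROLLBACK: discarded pending []; in_txn=False
Op 7: UPDATE e=28 (auto-commit; committed e=28)
Op 8: UPDATE b=5 (auto-commit; committed b=5)
Op 9: UPDATE b=30 (auto-commit; committed b=30)
Op 10: UPDATE c=3 (auto-commit; committed c=3)
Op 11: BEGIN: in_txn=True, pending={}
ROLLBACK at op 4 discards: ['e']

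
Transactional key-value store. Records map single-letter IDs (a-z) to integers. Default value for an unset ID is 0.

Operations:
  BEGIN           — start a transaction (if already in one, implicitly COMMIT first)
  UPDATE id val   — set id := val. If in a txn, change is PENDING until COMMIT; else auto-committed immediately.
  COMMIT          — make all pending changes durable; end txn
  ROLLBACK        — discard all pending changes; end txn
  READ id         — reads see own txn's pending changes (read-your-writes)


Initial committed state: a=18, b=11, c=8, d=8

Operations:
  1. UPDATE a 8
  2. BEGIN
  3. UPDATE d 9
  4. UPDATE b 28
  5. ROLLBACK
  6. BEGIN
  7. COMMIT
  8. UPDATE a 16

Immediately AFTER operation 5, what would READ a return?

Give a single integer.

Answer: 8

Derivation:
Initial committed: {a=18, b=11, c=8, d=8}
Op 1: UPDATE a=8 (auto-commit; committed a=8)
Op 2: BEGIN: in_txn=True, pending={}
Op 3: UPDATE d=9 (pending; pending now {d=9})
Op 4: UPDATE b=28 (pending; pending now {b=28, d=9})
Op 5: ROLLBACK: discarded pending ['b', 'd']; in_txn=False
After op 5: visible(a) = 8 (pending={}, committed={a=8, b=11, c=8, d=8})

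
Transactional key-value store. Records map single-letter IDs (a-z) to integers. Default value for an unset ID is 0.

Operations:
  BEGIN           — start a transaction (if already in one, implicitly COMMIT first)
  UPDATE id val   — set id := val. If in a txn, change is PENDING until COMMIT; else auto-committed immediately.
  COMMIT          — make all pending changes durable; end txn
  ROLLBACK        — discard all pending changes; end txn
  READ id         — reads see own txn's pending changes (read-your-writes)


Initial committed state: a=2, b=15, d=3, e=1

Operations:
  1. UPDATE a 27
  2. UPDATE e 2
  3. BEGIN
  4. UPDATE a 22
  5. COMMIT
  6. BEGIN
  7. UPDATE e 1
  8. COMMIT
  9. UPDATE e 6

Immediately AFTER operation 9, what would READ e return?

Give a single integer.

Initial committed: {a=2, b=15, d=3, e=1}
Op 1: UPDATE a=27 (auto-commit; committed a=27)
Op 2: UPDATE e=2 (auto-commit; committed e=2)
Op 3: BEGIN: in_txn=True, pending={}
Op 4: UPDATE a=22 (pending; pending now {a=22})
Op 5: COMMIT: merged ['a'] into committed; committed now {a=22, b=15, d=3, e=2}
Op 6: BEGIN: in_txn=True, pending={}
Op 7: UPDATE e=1 (pending; pending now {e=1})
Op 8: COMMIT: merged ['e'] into committed; committed now {a=22, b=15, d=3, e=1}
Op 9: UPDATE e=6 (auto-commit; committed e=6)
After op 9: visible(e) = 6 (pending={}, committed={a=22, b=15, d=3, e=6})

Answer: 6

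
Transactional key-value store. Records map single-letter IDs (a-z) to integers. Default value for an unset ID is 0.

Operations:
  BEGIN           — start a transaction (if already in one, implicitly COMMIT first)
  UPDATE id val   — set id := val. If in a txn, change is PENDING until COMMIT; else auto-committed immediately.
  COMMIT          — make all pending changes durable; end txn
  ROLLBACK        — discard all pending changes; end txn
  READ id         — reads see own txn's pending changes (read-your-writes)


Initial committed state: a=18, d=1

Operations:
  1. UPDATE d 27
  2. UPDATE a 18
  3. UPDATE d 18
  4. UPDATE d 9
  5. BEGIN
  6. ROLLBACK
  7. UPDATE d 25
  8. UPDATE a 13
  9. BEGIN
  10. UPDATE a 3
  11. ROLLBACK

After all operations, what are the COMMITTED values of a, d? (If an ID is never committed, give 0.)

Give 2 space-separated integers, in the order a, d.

Answer: 13 25

Derivation:
Initial committed: {a=18, d=1}
Op 1: UPDATE d=27 (auto-commit; committed d=27)
Op 2: UPDATE a=18 (auto-commit; committed a=18)
Op 3: UPDATE d=18 (auto-commit; committed d=18)
Op 4: UPDATE d=9 (auto-commit; committed d=9)
Op 5: BEGIN: in_txn=True, pending={}
Op 6: ROLLBACK: discarded pending []; in_txn=False
Op 7: UPDATE d=25 (auto-commit; committed d=25)
Op 8: UPDATE a=13 (auto-commit; committed a=13)
Op 9: BEGIN: in_txn=True, pending={}
Op 10: UPDATE a=3 (pending; pending now {a=3})
Op 11: ROLLBACK: discarded pending ['a']; in_txn=False
Final committed: {a=13, d=25}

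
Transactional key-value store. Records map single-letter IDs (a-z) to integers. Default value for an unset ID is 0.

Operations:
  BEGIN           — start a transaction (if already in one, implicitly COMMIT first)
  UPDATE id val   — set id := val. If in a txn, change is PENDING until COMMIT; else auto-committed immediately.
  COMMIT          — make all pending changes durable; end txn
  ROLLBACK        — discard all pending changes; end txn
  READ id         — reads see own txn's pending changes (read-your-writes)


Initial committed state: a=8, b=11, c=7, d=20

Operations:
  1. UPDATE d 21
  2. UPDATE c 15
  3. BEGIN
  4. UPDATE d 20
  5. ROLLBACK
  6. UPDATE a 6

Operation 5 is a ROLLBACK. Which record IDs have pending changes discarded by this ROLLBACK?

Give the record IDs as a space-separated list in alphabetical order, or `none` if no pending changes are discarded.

Initial committed: {a=8, b=11, c=7, d=20}
Op 1: UPDATE d=21 (auto-commit; committed d=21)
Op 2: UPDATE c=15 (auto-commit; committed c=15)
Op 3: BEGIN: in_txn=True, pending={}
Op 4: UPDATE d=20 (pending; pending now {d=20})
Op 5: ROLLBACK: discarded pending ['d']; in_txn=False
Op 6: UPDATE a=6 (auto-commit; committed a=6)
ROLLBACK at op 5 discards: ['d']

Answer: d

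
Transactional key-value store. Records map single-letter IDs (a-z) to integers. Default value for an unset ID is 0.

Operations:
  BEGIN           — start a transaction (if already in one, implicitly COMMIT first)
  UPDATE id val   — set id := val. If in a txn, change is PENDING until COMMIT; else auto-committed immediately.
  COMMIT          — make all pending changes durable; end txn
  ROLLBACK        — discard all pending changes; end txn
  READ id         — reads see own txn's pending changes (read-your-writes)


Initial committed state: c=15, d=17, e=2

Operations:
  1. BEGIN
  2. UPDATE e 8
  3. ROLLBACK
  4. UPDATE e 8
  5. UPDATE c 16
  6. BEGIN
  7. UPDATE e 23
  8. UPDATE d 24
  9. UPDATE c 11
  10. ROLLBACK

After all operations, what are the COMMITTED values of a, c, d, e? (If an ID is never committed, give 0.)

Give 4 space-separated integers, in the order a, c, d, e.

Answer: 0 16 17 8

Derivation:
Initial committed: {c=15, d=17, e=2}
Op 1: BEGIN: in_txn=True, pending={}
Op 2: UPDATE e=8 (pending; pending now {e=8})
Op 3: ROLLBACK: discarded pending ['e']; in_txn=False
Op 4: UPDATE e=8 (auto-commit; committed e=8)
Op 5: UPDATE c=16 (auto-commit; committed c=16)
Op 6: BEGIN: in_txn=True, pending={}
Op 7: UPDATE e=23 (pending; pending now {e=23})
Op 8: UPDATE d=24 (pending; pending now {d=24, e=23})
Op 9: UPDATE c=11 (pending; pending now {c=11, d=24, e=23})
Op 10: ROLLBACK: discarded pending ['c', 'd', 'e']; in_txn=False
Final committed: {c=16, d=17, e=8}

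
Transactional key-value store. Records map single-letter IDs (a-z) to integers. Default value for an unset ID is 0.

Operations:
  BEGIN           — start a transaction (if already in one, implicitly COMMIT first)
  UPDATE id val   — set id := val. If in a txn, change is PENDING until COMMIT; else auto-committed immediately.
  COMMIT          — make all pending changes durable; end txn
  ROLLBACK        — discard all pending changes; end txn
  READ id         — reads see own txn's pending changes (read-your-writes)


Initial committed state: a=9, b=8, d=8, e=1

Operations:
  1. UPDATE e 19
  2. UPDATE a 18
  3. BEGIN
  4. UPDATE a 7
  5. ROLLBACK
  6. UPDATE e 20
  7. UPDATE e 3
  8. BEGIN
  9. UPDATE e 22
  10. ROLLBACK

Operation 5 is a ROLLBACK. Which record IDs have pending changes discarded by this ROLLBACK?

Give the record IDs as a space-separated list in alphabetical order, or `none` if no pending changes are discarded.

Answer: a

Derivation:
Initial committed: {a=9, b=8, d=8, e=1}
Op 1: UPDATE e=19 (auto-commit; committed e=19)
Op 2: UPDATE a=18 (auto-commit; committed a=18)
Op 3: BEGIN: in_txn=True, pending={}
Op 4: UPDATE a=7 (pending; pending now {a=7})
Op 5: ROLLBACK: discarded pending ['a']; in_txn=False
Op 6: UPDATE e=20 (auto-commit; committed e=20)
Op 7: UPDATE e=3 (auto-commit; committed e=3)
Op 8: BEGIN: in_txn=True, pending={}
Op 9: UPDATE e=22 (pending; pending now {e=22})
Op 10: ROLLBACK: discarded pending ['e']; in_txn=False
ROLLBACK at op 5 discards: ['a']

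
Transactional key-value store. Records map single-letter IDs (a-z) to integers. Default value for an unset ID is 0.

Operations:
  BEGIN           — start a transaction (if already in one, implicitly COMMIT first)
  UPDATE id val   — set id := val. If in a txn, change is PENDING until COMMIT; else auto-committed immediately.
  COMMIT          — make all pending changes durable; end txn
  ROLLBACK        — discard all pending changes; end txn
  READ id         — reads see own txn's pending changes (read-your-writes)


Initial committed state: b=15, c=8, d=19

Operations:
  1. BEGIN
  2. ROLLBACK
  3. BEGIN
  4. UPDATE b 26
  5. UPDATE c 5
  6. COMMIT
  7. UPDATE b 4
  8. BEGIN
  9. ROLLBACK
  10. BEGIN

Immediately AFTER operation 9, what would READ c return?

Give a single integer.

Answer: 5

Derivation:
Initial committed: {b=15, c=8, d=19}
Op 1: BEGIN: in_txn=True, pending={}
Op 2: ROLLBACK: discarded pending []; in_txn=False
Op 3: BEGIN: in_txn=True, pending={}
Op 4: UPDATE b=26 (pending; pending now {b=26})
Op 5: UPDATE c=5 (pending; pending now {b=26, c=5})
Op 6: COMMIT: merged ['b', 'c'] into committed; committed now {b=26, c=5, d=19}
Op 7: UPDATE b=4 (auto-commit; committed b=4)
Op 8: BEGIN: in_txn=True, pending={}
Op 9: ROLLBACK: discarded pending []; in_txn=False
After op 9: visible(c) = 5 (pending={}, committed={b=4, c=5, d=19})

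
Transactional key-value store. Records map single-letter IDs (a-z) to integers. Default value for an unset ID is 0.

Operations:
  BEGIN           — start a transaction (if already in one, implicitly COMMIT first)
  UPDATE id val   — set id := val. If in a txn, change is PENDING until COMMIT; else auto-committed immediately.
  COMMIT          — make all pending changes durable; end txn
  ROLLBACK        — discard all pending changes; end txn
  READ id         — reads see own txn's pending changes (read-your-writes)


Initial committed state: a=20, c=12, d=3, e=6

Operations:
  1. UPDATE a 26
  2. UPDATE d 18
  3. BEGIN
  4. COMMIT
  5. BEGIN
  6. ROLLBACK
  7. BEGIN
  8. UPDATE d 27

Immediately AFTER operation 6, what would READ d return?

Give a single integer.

Answer: 18

Derivation:
Initial committed: {a=20, c=12, d=3, e=6}
Op 1: UPDATE a=26 (auto-commit; committed a=26)
Op 2: UPDATE d=18 (auto-commit; committed d=18)
Op 3: BEGIN: in_txn=True, pending={}
Op 4: COMMIT: merged [] into committed; committed now {a=26, c=12, d=18, e=6}
Op 5: BEGIN: in_txn=True, pending={}
Op 6: ROLLBACK: discarded pending []; in_txn=False
After op 6: visible(d) = 18 (pending={}, committed={a=26, c=12, d=18, e=6})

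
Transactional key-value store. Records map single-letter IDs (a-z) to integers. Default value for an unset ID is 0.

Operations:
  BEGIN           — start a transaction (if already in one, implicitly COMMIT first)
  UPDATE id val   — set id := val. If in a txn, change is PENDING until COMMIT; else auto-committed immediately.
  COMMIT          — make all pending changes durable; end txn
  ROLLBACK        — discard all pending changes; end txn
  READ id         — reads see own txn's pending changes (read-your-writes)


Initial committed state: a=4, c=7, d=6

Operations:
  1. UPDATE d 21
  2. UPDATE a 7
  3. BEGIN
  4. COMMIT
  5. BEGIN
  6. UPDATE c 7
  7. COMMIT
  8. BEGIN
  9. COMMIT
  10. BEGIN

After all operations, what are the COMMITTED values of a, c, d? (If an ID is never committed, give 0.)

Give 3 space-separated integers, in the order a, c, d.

Answer: 7 7 21

Derivation:
Initial committed: {a=4, c=7, d=6}
Op 1: UPDATE d=21 (auto-commit; committed d=21)
Op 2: UPDATE a=7 (auto-commit; committed a=7)
Op 3: BEGIN: in_txn=True, pending={}
Op 4: COMMIT: merged [] into committed; committed now {a=7, c=7, d=21}
Op 5: BEGIN: in_txn=True, pending={}
Op 6: UPDATE c=7 (pending; pending now {c=7})
Op 7: COMMIT: merged ['c'] into committed; committed now {a=7, c=7, d=21}
Op 8: BEGIN: in_txn=True, pending={}
Op 9: COMMIT: merged [] into committed; committed now {a=7, c=7, d=21}
Op 10: BEGIN: in_txn=True, pending={}
Final committed: {a=7, c=7, d=21}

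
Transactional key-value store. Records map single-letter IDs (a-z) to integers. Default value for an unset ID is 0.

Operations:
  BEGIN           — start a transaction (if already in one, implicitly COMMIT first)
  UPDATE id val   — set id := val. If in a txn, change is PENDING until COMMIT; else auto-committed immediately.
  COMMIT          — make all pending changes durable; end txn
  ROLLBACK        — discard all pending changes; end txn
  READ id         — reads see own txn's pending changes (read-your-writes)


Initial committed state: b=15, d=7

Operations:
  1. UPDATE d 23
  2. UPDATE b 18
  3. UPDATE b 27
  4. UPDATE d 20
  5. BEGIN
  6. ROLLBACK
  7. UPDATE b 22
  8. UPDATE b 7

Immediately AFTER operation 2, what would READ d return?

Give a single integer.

Initial committed: {b=15, d=7}
Op 1: UPDATE d=23 (auto-commit; committed d=23)
Op 2: UPDATE b=18 (auto-commit; committed b=18)
After op 2: visible(d) = 23 (pending={}, committed={b=18, d=23})

Answer: 23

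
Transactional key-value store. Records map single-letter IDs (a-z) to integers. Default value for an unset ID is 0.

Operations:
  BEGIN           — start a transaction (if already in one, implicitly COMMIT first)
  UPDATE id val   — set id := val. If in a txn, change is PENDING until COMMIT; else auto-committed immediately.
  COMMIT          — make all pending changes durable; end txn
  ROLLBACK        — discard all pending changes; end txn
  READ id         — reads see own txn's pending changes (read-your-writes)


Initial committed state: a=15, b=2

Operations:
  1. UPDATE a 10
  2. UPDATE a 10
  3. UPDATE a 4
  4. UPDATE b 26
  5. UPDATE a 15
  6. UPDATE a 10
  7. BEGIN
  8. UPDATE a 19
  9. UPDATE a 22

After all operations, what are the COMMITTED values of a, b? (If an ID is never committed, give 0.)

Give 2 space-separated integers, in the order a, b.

Answer: 10 26

Derivation:
Initial committed: {a=15, b=2}
Op 1: UPDATE a=10 (auto-commit; committed a=10)
Op 2: UPDATE a=10 (auto-commit; committed a=10)
Op 3: UPDATE a=4 (auto-commit; committed a=4)
Op 4: UPDATE b=26 (auto-commit; committed b=26)
Op 5: UPDATE a=15 (auto-commit; committed a=15)
Op 6: UPDATE a=10 (auto-commit; committed a=10)
Op 7: BEGIN: in_txn=True, pending={}
Op 8: UPDATE a=19 (pending; pending now {a=19})
Op 9: UPDATE a=22 (pending; pending now {a=22})
Final committed: {a=10, b=26}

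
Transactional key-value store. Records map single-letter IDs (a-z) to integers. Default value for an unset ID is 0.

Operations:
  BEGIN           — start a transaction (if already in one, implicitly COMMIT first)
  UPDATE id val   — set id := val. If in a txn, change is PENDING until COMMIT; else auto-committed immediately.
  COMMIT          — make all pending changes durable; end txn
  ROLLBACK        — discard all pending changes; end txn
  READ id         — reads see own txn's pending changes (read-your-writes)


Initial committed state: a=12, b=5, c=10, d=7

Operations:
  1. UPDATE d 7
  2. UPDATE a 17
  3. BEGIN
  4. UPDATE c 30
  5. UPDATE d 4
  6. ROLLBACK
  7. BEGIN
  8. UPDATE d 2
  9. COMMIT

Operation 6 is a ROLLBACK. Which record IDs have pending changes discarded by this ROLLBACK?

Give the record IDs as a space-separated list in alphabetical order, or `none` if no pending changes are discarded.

Initial committed: {a=12, b=5, c=10, d=7}
Op 1: UPDATE d=7 (auto-commit; committed d=7)
Op 2: UPDATE a=17 (auto-commit; committed a=17)
Op 3: BEGIN: in_txn=True, pending={}
Op 4: UPDATE c=30 (pending; pending now {c=30})
Op 5: UPDATE d=4 (pending; pending now {c=30, d=4})
Op 6: ROLLBACK: discarded pending ['c', 'd']; in_txn=False
Op 7: BEGIN: in_txn=True, pending={}
Op 8: UPDATE d=2 (pending; pending now {d=2})
Op 9: COMMIT: merged ['d'] into committed; committed now {a=17, b=5, c=10, d=2}
ROLLBACK at op 6 discards: ['c', 'd']

Answer: c d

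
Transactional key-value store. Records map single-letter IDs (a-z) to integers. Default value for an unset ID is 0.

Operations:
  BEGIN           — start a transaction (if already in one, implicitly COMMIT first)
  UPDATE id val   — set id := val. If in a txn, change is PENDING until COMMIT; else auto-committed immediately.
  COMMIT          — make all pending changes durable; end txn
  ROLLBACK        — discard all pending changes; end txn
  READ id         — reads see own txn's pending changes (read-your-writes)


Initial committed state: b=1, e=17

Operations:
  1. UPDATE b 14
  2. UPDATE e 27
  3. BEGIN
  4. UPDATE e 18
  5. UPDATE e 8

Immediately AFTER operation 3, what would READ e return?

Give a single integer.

Initial committed: {b=1, e=17}
Op 1: UPDATE b=14 (auto-commit; committed b=14)
Op 2: UPDATE e=27 (auto-commit; committed e=27)
Op 3: BEGIN: in_txn=True, pending={}
After op 3: visible(e) = 27 (pending={}, committed={b=14, e=27})

Answer: 27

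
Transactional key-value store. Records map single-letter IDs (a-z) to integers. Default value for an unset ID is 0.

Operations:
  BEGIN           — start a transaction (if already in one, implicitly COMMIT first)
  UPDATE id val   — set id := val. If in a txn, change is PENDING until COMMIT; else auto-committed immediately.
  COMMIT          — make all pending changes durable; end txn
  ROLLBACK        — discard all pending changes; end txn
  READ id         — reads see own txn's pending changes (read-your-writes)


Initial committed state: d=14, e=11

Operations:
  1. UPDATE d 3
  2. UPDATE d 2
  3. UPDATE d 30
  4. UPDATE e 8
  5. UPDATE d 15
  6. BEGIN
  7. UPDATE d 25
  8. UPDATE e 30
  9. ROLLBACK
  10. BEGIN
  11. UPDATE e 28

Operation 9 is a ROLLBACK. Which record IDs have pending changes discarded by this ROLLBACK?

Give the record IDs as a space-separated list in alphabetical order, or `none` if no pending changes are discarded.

Answer: d e

Derivation:
Initial committed: {d=14, e=11}
Op 1: UPDATE d=3 (auto-commit; committed d=3)
Op 2: UPDATE d=2 (auto-commit; committed d=2)
Op 3: UPDATE d=30 (auto-commit; committed d=30)
Op 4: UPDATE e=8 (auto-commit; committed e=8)
Op 5: UPDATE d=15 (auto-commit; committed d=15)
Op 6: BEGIN: in_txn=True, pending={}
Op 7: UPDATE d=25 (pending; pending now {d=25})
Op 8: UPDATE e=30 (pending; pending now {d=25, e=30})
Op 9: ROLLBACK: discarded pending ['d', 'e']; in_txn=False
Op 10: BEGIN: in_txn=True, pending={}
Op 11: UPDATE e=28 (pending; pending now {e=28})
ROLLBACK at op 9 discards: ['d', 'e']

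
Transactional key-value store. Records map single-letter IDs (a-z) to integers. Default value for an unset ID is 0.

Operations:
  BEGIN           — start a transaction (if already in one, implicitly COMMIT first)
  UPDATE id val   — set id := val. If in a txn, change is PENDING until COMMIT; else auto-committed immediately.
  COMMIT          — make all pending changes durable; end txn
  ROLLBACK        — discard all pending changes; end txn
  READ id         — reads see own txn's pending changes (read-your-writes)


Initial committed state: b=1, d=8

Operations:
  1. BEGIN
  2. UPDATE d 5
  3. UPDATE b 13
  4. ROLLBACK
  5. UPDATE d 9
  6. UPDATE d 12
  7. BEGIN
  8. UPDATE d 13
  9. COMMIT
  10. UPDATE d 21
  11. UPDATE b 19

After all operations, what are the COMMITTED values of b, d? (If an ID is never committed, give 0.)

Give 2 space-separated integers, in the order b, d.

Initial committed: {b=1, d=8}
Op 1: BEGIN: in_txn=True, pending={}
Op 2: UPDATE d=5 (pending; pending now {d=5})
Op 3: UPDATE b=13 (pending; pending now {b=13, d=5})
Op 4: ROLLBACK: discarded pending ['b', 'd']; in_txn=False
Op 5: UPDATE d=9 (auto-commit; committed d=9)
Op 6: UPDATE d=12 (auto-commit; committed d=12)
Op 7: BEGIN: in_txn=True, pending={}
Op 8: UPDATE d=13 (pending; pending now {d=13})
Op 9: COMMIT: merged ['d'] into committed; committed now {b=1, d=13}
Op 10: UPDATE d=21 (auto-commit; committed d=21)
Op 11: UPDATE b=19 (auto-commit; committed b=19)
Final committed: {b=19, d=21}

Answer: 19 21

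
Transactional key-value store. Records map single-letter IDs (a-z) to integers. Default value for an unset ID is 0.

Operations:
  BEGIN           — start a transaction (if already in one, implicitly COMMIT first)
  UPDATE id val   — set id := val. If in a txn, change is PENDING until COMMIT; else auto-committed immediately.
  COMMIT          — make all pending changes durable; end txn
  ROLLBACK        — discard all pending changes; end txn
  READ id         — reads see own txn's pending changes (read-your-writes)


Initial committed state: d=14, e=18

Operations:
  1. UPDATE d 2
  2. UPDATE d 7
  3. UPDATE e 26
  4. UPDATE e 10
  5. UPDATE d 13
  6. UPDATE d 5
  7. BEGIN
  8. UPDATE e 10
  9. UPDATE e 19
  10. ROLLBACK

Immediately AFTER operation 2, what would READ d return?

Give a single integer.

Initial committed: {d=14, e=18}
Op 1: UPDATE d=2 (auto-commit; committed d=2)
Op 2: UPDATE d=7 (auto-commit; committed d=7)
After op 2: visible(d) = 7 (pending={}, committed={d=7, e=18})

Answer: 7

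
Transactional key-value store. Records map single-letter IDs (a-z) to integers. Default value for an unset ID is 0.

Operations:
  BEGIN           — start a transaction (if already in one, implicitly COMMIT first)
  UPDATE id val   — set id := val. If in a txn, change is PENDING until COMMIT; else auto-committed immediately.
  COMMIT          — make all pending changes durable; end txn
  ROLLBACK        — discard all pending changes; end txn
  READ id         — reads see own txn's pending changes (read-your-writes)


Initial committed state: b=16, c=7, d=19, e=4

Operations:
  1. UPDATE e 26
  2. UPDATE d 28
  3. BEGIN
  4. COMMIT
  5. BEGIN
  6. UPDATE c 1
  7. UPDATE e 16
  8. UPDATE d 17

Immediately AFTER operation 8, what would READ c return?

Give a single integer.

Answer: 1

Derivation:
Initial committed: {b=16, c=7, d=19, e=4}
Op 1: UPDATE e=26 (auto-commit; committed e=26)
Op 2: UPDATE d=28 (auto-commit; committed d=28)
Op 3: BEGIN: in_txn=True, pending={}
Op 4: COMMIT: merged [] into committed; committed now {b=16, c=7, d=28, e=26}
Op 5: BEGIN: in_txn=True, pending={}
Op 6: UPDATE c=1 (pending; pending now {c=1})
Op 7: UPDATE e=16 (pending; pending now {c=1, e=16})
Op 8: UPDATE d=17 (pending; pending now {c=1, d=17, e=16})
After op 8: visible(c) = 1 (pending={c=1, d=17, e=16}, committed={b=16, c=7, d=28, e=26})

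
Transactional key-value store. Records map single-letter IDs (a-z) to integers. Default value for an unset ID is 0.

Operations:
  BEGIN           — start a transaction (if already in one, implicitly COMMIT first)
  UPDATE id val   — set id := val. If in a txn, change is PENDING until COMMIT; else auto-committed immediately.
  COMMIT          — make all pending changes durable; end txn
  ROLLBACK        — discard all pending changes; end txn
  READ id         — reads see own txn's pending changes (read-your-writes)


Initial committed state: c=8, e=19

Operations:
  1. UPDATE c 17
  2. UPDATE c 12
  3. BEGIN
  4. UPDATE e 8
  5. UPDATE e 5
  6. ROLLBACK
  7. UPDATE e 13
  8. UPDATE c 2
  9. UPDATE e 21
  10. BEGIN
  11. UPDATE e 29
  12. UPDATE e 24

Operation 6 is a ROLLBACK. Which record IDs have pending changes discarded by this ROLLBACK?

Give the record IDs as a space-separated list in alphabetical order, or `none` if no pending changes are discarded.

Initial committed: {c=8, e=19}
Op 1: UPDATE c=17 (auto-commit; committed c=17)
Op 2: UPDATE c=12 (auto-commit; committed c=12)
Op 3: BEGIN: in_txn=True, pending={}
Op 4: UPDATE e=8 (pending; pending now {e=8})
Op 5: UPDATE e=5 (pending; pending now {e=5})
Op 6: ROLLBACK: discarded pending ['e']; in_txn=False
Op 7: UPDATE e=13 (auto-commit; committed e=13)
Op 8: UPDATE c=2 (auto-commit; committed c=2)
Op 9: UPDATE e=21 (auto-commit; committed e=21)
Op 10: BEGIN: in_txn=True, pending={}
Op 11: UPDATE e=29 (pending; pending now {e=29})
Op 12: UPDATE e=24 (pending; pending now {e=24})
ROLLBACK at op 6 discards: ['e']

Answer: e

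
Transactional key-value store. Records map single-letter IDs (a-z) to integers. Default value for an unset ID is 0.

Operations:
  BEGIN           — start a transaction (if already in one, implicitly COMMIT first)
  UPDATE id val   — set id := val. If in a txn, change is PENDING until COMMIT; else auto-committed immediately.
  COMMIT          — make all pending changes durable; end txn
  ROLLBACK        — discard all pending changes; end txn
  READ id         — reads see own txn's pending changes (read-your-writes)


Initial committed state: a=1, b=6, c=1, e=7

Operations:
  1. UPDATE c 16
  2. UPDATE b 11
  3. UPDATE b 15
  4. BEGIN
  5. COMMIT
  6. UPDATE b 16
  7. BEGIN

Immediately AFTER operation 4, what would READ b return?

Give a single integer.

Answer: 15

Derivation:
Initial committed: {a=1, b=6, c=1, e=7}
Op 1: UPDATE c=16 (auto-commit; committed c=16)
Op 2: UPDATE b=11 (auto-commit; committed b=11)
Op 3: UPDATE b=15 (auto-commit; committed b=15)
Op 4: BEGIN: in_txn=True, pending={}
After op 4: visible(b) = 15 (pending={}, committed={a=1, b=15, c=16, e=7})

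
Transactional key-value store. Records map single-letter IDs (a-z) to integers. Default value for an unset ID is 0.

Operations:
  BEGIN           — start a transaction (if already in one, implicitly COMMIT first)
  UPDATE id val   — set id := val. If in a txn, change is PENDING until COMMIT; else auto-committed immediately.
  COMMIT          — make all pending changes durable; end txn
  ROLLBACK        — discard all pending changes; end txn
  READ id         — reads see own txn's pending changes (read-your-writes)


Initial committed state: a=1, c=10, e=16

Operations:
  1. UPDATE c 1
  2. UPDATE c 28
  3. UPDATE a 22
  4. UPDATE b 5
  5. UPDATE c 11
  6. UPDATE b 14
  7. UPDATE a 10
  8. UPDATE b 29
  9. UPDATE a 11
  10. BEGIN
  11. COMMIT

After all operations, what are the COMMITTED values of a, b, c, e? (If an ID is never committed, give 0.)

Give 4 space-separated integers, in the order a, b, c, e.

Initial committed: {a=1, c=10, e=16}
Op 1: UPDATE c=1 (auto-commit; committed c=1)
Op 2: UPDATE c=28 (auto-commit; committed c=28)
Op 3: UPDATE a=22 (auto-commit; committed a=22)
Op 4: UPDATE b=5 (auto-commit; committed b=5)
Op 5: UPDATE c=11 (auto-commit; committed c=11)
Op 6: UPDATE b=14 (auto-commit; committed b=14)
Op 7: UPDATE a=10 (auto-commit; committed a=10)
Op 8: UPDATE b=29 (auto-commit; committed b=29)
Op 9: UPDATE a=11 (auto-commit; committed a=11)
Op 10: BEGIN: in_txn=True, pending={}
Op 11: COMMIT: merged [] into committed; committed now {a=11, b=29, c=11, e=16}
Final committed: {a=11, b=29, c=11, e=16}

Answer: 11 29 11 16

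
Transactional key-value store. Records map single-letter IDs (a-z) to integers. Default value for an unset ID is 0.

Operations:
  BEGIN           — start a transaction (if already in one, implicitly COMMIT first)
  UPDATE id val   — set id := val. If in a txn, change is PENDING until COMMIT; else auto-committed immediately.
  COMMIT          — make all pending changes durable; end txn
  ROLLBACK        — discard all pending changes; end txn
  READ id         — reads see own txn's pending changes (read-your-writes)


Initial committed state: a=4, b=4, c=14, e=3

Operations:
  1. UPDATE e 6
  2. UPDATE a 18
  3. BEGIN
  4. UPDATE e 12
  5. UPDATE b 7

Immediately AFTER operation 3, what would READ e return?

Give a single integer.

Initial committed: {a=4, b=4, c=14, e=3}
Op 1: UPDATE e=6 (auto-commit; committed e=6)
Op 2: UPDATE a=18 (auto-commit; committed a=18)
Op 3: BEGIN: in_txn=True, pending={}
After op 3: visible(e) = 6 (pending={}, committed={a=18, b=4, c=14, e=6})

Answer: 6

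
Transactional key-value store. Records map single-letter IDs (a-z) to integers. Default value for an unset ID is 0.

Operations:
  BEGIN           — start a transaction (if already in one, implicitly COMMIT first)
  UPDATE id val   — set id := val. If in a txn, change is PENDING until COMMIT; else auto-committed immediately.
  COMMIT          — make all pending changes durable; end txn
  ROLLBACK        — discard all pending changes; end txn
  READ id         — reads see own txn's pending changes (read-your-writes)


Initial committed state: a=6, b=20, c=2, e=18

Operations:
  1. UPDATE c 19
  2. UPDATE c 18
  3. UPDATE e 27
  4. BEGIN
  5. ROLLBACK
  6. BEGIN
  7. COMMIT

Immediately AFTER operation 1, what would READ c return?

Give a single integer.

Answer: 19

Derivation:
Initial committed: {a=6, b=20, c=2, e=18}
Op 1: UPDATE c=19 (auto-commit; committed c=19)
After op 1: visible(c) = 19 (pending={}, committed={a=6, b=20, c=19, e=18})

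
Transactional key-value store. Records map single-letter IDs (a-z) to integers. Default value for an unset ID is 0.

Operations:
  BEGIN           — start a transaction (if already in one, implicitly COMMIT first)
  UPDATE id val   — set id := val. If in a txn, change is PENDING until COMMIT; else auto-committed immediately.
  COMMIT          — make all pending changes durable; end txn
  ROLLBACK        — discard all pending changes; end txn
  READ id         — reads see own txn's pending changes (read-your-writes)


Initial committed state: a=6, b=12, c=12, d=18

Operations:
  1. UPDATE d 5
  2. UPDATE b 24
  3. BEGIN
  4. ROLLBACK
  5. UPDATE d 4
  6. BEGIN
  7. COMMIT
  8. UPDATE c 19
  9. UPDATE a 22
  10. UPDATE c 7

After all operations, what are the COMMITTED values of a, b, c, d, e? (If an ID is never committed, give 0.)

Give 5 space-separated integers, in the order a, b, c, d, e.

Answer: 22 24 7 4 0

Derivation:
Initial committed: {a=6, b=12, c=12, d=18}
Op 1: UPDATE d=5 (auto-commit; committed d=5)
Op 2: UPDATE b=24 (auto-commit; committed b=24)
Op 3: BEGIN: in_txn=True, pending={}
Op 4: ROLLBACK: discarded pending []; in_txn=False
Op 5: UPDATE d=4 (auto-commit; committed d=4)
Op 6: BEGIN: in_txn=True, pending={}
Op 7: COMMIT: merged [] into committed; committed now {a=6, b=24, c=12, d=4}
Op 8: UPDATE c=19 (auto-commit; committed c=19)
Op 9: UPDATE a=22 (auto-commit; committed a=22)
Op 10: UPDATE c=7 (auto-commit; committed c=7)
Final committed: {a=22, b=24, c=7, d=4}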